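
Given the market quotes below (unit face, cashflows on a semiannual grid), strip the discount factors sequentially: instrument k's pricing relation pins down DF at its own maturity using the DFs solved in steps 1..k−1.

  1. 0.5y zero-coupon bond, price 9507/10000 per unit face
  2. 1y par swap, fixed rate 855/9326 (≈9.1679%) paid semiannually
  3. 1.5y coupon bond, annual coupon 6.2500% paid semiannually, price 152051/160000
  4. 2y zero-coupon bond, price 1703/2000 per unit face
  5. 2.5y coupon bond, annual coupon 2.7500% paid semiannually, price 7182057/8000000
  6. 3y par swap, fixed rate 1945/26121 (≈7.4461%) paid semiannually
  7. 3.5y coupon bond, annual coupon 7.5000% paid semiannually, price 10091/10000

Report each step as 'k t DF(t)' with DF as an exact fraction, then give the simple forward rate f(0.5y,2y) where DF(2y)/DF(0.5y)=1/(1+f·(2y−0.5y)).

1 1/2 9507/10000
2 1 1829/2000
3 3/2 173/200
4 2 1703/2000
5 5/2 837/1000
6 3 1611/2000
7 7/2 3919/5000
f(0.5y,2y) = ((9507/10000)/(1703/2000) − 1)/(3/2) = 1984/25545 ≈ 7.7667%

step 1 [0.5y] zero: DF = P = 9507/10000 ≈ 0.950700
step 2 [1y] swap r/2=855/18652: DF=(1 − 855/18652·(0.950700))/(1+855/18652) = 1829/2000 ≈ 0.914500
step 3 [1.5y] bond c/2=1/32: DF=(152051/160000 − 1/32·(0.950700+0.914500))/(1+1/32) = 173/200 ≈ 0.865000
step 4 [2y] zero: DF = P = 1703/2000 ≈ 0.851500
step 5 [2.5y] bond c/2=11/800: DF=(7182057/8000000 − 11/800·(0.950700+0.914500+0.865000+0.851500))/(1+11/800) = 837/1000 ≈ 0.837000
step 6 [3y] swap r/2=1945/52242: DF=(1 − 1945/52242·(0.950700+0.914500+0.865000+0.851500+0.837000))/(1+1945/52242) = 1611/2000 ≈ 0.805500
step 7 [3.5y] bond c/2=3/80: DF=(10091/10000 − 3/80·(0.950700+0.914500+0.865000+0.851500+0.837000+0.805500))/(1+3/80) = 3919/5000 ≈ 0.783800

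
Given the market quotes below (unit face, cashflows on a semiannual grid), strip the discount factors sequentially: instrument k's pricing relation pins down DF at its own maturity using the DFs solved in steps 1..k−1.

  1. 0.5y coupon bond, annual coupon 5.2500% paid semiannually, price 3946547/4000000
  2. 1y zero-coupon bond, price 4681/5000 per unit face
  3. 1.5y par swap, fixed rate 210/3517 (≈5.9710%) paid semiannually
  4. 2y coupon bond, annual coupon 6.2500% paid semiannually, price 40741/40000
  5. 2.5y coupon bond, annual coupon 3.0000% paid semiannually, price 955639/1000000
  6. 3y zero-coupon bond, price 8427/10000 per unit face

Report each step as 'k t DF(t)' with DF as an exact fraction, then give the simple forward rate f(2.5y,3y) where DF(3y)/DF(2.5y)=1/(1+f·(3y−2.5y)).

1 1/2 4807/5000
2 1 4681/5000
3 3/2 229/250
4 2 564/625
5 5/2 4433/5000
6 3 8427/10000
f(2.5y,3y) = ((4433/5000)/(8427/10000) − 1)/(1/2) = 878/8427 ≈ 10.4189%

step 1 [0.5y] bond c/2=21/800: DF=(3946547/4000000 − 21/800·(0))/(1+21/800) = 4807/5000 ≈ 0.961400
step 2 [1y] zero: DF = P = 4681/5000 ≈ 0.936200
step 3 [1.5y] swap r/2=105/3517: DF=(1 − 105/3517·(0.961400+0.936200))/(1+105/3517) = 229/250 ≈ 0.916000
step 4 [2y] bond c/2=1/32: DF=(40741/40000 − 1/32·(0.961400+0.936200+0.916000))/(1+1/32) = 564/625 ≈ 0.902400
step 5 [2.5y] bond c/2=3/200: DF=(955639/1000000 − 3/200·(0.961400+0.936200+0.916000+0.902400))/(1+3/200) = 4433/5000 ≈ 0.886600
step 6 [3y] zero: DF = P = 8427/10000 ≈ 0.842700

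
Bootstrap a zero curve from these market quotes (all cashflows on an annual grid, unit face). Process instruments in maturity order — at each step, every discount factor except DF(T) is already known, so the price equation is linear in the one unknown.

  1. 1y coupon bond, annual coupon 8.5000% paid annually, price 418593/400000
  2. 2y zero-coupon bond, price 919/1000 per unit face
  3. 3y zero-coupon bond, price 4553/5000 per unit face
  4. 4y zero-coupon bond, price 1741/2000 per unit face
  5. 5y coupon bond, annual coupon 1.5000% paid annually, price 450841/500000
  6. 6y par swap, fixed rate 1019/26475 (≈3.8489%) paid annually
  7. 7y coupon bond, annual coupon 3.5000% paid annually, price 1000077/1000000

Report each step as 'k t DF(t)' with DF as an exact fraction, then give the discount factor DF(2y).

step 1 [1y] bond c/1=17/200: DF=(418593/400000 − 17/200·(0))/(1+17/200) = 1929/2000 ≈ 0.964500
step 2 [2y] zero: DF = P = 919/1000 ≈ 0.919000
step 3 [3y] zero: DF = P = 4553/5000 ≈ 0.910600
step 4 [4y] zero: DF = P = 1741/2000 ≈ 0.870500
step 5 [5y] bond c/1=3/200: DF=(450841/500000 − 3/200·(0.964500+0.919000+0.910600+0.870500))/(1+3/200) = 4171/5000 ≈ 0.834200
step 6 [6y] swap r/1=1019/26475: DF=(1 − 1019/26475·(0.964500+0.919000+0.910600+0.870500+0.834200))/(1+1019/26475) = 3981/5000 ≈ 0.796200
step 7 [7y] bond c/1=7/200: DF=(1000077/1000000 − 7/200·(0.964500+0.919000+0.910600+0.870500+0.834200+0.796200))/(1+7/200) = 492/625 ≈ 0.787200

1 1 1929/2000
2 2 919/1000
3 3 4553/5000
4 4 1741/2000
5 5 4171/5000
6 6 3981/5000
7 7 492/625
DF(2y) = 919/1000 ≈ 0.919000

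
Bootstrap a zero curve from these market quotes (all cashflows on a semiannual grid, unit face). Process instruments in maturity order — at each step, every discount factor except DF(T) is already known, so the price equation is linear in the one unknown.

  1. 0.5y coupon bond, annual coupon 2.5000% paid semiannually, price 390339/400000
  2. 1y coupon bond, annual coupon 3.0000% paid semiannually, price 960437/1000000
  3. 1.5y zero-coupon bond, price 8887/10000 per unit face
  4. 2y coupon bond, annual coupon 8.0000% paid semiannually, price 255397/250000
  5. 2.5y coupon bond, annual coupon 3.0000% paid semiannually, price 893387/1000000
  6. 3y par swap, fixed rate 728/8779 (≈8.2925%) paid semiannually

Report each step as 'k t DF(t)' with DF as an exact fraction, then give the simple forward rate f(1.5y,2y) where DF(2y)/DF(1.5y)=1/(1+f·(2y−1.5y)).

step 1 [0.5y] bond c/2=1/80: DF=(390339/400000 − 1/80·(0))/(1+1/80) = 4819/5000 ≈ 0.963800
step 2 [1y] bond c/2=3/200: DF=(960437/1000000 − 3/200·(0.963800))/(1+3/200) = 233/250 ≈ 0.932000
step 3 [1.5y] zero: DF = P = 8887/10000 ≈ 0.888700
step 4 [2y] bond c/2=1/25: DF=(255397/250000 − 1/25·(0.963800+0.932000+0.888700))/(1+1/25) = 547/625 ≈ 0.875200
step 5 [2.5y] bond c/2=3/200: DF=(893387/1000000 − 3/200·(0.963800+0.932000+0.888700+0.875200))/(1+3/200) = 8261/10000 ≈ 0.826100
step 6 [3y] swap r/2=364/8779: DF=(1 − 364/8779·(0.963800+0.932000+0.888700+0.875200+0.826100))/(1+364/8779) = 977/1250 ≈ 0.781600

1 1/2 4819/5000
2 1 233/250
3 3/2 8887/10000
4 2 547/625
5 5/2 8261/10000
6 3 977/1250
f(1.5y,2y) = ((8887/10000)/(547/625) − 1)/(1/2) = 135/4376 ≈ 3.0850%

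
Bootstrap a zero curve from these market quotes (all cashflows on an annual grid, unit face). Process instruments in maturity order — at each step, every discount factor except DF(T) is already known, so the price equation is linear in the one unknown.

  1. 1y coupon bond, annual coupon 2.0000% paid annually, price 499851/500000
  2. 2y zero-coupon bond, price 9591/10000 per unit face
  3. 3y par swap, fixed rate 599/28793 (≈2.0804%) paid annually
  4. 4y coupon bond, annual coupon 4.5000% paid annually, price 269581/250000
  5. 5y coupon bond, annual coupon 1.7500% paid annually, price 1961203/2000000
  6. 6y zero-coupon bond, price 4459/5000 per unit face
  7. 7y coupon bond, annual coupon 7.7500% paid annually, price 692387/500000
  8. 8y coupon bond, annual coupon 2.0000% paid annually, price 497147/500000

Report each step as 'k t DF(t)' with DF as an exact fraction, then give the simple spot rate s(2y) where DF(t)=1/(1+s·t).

1 1 9801/10000
2 2 9591/10000
3 3 9401/10000
4 4 9079/10000
5 5 4493/5000
6 6 4459/5000
7 7 221/250
8 8 8481/10000
s(2y) = (1/(9591/10000) − 1)/(2) = 409/19182 ≈ 2.1322%

step 1 [1y] bond c/1=1/50: DF=(499851/500000 − 1/50·(0))/(1+1/50) = 9801/10000 ≈ 0.980100
step 2 [2y] zero: DF = P = 9591/10000 ≈ 0.959100
step 3 [3y] swap r/1=599/28793: DF=(1 − 599/28793·(0.980100+0.959100))/(1+599/28793) = 9401/10000 ≈ 0.940100
step 4 [4y] bond c/1=9/200: DF=(269581/250000 − 9/200·(0.980100+0.959100+0.940100))/(1+9/200) = 9079/10000 ≈ 0.907900
step 5 [5y] bond c/1=7/400: DF=(1961203/2000000 − 7/400·(0.980100+0.959100+0.940100+0.907900))/(1+7/400) = 4493/5000 ≈ 0.898600
step 6 [6y] zero: DF = P = 4459/5000 ≈ 0.891800
step 7 [7y] bond c/1=31/400: DF=(692387/500000 − 31/400·(0.980100+0.959100+0.940100+0.907900+0.898600+0.891800))/(1+31/400) = 221/250 ≈ 0.884000
step 8 [8y] bond c/1=1/50: DF=(497147/500000 − 1/50·(0.980100+0.959100+0.940100+0.907900+0.898600+0.891800+0.884000))/(1+1/50) = 8481/10000 ≈ 0.848100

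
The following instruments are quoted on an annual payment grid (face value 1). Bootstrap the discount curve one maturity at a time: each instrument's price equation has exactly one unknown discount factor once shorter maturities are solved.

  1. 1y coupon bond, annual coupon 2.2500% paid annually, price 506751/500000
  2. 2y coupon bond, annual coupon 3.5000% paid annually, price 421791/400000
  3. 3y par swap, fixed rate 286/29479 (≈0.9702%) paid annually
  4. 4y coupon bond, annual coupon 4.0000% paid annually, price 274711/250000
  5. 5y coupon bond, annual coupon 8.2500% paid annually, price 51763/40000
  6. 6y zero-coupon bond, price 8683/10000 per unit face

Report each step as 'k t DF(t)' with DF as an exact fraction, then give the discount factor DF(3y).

step 1 [1y] bond c/1=9/400: DF=(506751/500000 − 9/400·(0))/(1+9/400) = 1239/1250 ≈ 0.991200
step 2 [2y] bond c/1=7/200: DF=(421791/400000 − 7/200·(0.991200))/(1+7/200) = 9853/10000 ≈ 0.985300
step 3 [3y] swap r/1=286/29479: DF=(1 − 286/29479·(0.991200+0.985300))/(1+286/29479) = 4857/5000 ≈ 0.971400
step 4 [4y] bond c/1=1/25: DF=(274711/250000 − 1/25·(0.991200+0.985300+0.971400))/(1+1/25) = 1179/1250 ≈ 0.943200
step 5 [5y] bond c/1=33/400: DF=(51763/40000 − 33/400·(0.991200+0.985300+0.971400+0.943200))/(1+33/400) = 8989/10000 ≈ 0.898900
step 6 [6y] zero: DF = P = 8683/10000 ≈ 0.868300

1 1 1239/1250
2 2 9853/10000
3 3 4857/5000
4 4 1179/1250
5 5 8989/10000
6 6 8683/10000
DF(3y) = 4857/5000 ≈ 0.971400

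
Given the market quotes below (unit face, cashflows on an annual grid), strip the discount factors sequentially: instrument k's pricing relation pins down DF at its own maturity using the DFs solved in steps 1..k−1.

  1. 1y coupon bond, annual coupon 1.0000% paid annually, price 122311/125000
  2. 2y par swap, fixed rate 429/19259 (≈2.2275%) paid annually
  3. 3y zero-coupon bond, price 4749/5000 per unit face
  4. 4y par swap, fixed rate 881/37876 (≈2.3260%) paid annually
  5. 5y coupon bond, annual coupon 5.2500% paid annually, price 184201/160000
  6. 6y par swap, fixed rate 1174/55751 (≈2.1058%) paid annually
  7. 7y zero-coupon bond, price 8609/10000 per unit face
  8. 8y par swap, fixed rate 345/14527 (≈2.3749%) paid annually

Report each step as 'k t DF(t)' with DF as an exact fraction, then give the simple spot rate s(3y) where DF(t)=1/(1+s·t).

step 1 [1y] bond c/1=1/100: DF=(122311/125000 − 1/100·(0))/(1+1/100) = 1211/1250 ≈ 0.968800
step 2 [2y] swap r/1=429/19259: DF=(1 − 429/19259·(0.968800))/(1+429/19259) = 9571/10000 ≈ 0.957100
step 3 [3y] zero: DF = P = 4749/5000 ≈ 0.949800
step 4 [4y] swap r/1=881/37876: DF=(1 − 881/37876·(0.968800+0.957100+0.949800))/(1+881/37876) = 9119/10000 ≈ 0.911900
step 5 [5y] bond c/1=21/400: DF=(184201/160000 − 21/400·(0.968800+0.957100+0.949800+0.911900))/(1+21/400) = 9049/10000 ≈ 0.904900
step 6 [6y] swap r/1=1174/55751: DF=(1 − 1174/55751·(0.968800+0.957100+0.949800+0.911900+0.904900))/(1+1174/55751) = 4413/5000 ≈ 0.882600
step 7 [7y] zero: DF = P = 8609/10000 ≈ 0.860900
step 8 [8y] swap r/1=345/14527: DF=(1 − 345/14527·(0.968800+0.957100+0.949800+0.911900+0.904900+0.882600+0.860900))/(1+345/14527) = 331/400 ≈ 0.827500

1 1 1211/1250
2 2 9571/10000
3 3 4749/5000
4 4 9119/10000
5 5 9049/10000
6 6 4413/5000
7 7 8609/10000
8 8 331/400
s(3y) = (1/(4749/5000) − 1)/(3) = 251/14247 ≈ 1.7618%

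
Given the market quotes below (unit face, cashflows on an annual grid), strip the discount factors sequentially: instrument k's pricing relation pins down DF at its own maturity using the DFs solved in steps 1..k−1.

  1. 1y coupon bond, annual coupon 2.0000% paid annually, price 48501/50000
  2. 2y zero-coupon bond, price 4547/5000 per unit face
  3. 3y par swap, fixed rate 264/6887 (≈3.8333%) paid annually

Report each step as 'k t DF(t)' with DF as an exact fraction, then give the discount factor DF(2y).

1 1 951/1000
2 2 4547/5000
3 3 559/625
DF(2y) = 4547/5000 ≈ 0.909400

step 1 [1y] bond c/1=1/50: DF=(48501/50000 − 1/50·(0))/(1+1/50) = 951/1000 ≈ 0.951000
step 2 [2y] zero: DF = P = 4547/5000 ≈ 0.909400
step 3 [3y] swap r/1=264/6887: DF=(1 − 264/6887·(0.951000+0.909400))/(1+264/6887) = 559/625 ≈ 0.894400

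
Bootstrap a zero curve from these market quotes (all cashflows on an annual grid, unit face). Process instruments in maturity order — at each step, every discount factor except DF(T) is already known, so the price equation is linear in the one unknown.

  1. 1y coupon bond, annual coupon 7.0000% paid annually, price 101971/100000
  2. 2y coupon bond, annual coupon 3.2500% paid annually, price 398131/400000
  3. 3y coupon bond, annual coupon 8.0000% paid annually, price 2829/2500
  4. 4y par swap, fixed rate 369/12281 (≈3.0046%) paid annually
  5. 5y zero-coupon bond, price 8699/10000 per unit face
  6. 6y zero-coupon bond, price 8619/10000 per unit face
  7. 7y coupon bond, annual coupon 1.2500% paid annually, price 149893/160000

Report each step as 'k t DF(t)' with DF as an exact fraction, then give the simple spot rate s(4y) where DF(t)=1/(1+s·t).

1 1 953/1000
2 2 467/500
3 3 227/250
4 4 8893/10000
5 5 8699/10000
6 6 8619/10000
7 7 1073/1250
s(4y) = (1/(8893/10000) − 1)/(4) = 1107/35572 ≈ 3.1120%

step 1 [1y] bond c/1=7/100: DF=(101971/100000 − 7/100·(0))/(1+7/100) = 953/1000 ≈ 0.953000
step 2 [2y] bond c/1=13/400: DF=(398131/400000 − 13/400·(0.953000))/(1+13/400) = 467/500 ≈ 0.934000
step 3 [3y] bond c/1=2/25: DF=(2829/2500 − 2/25·(0.953000+0.934000))/(1+2/25) = 227/250 ≈ 0.908000
step 4 [4y] swap r/1=369/12281: DF=(1 − 369/12281·(0.953000+0.934000+0.908000))/(1+369/12281) = 8893/10000 ≈ 0.889300
step 5 [5y] zero: DF = P = 8699/10000 ≈ 0.869900
step 6 [6y] zero: DF = P = 8619/10000 ≈ 0.861900
step 7 [7y] bond c/1=1/80: DF=(149893/160000 − 1/80·(0.953000+0.934000+0.908000+0.889300+0.869900+0.861900))/(1+1/80) = 1073/1250 ≈ 0.858400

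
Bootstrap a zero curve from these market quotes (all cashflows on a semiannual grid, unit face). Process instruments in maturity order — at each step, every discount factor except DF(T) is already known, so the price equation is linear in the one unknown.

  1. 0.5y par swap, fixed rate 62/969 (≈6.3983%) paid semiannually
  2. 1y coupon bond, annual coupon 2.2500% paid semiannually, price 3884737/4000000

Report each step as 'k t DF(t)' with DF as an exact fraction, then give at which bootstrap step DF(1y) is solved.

step 1 [0.5y] swap r/2=31/969: DF=(1 − 31/969·(0))/(1+31/969) = 969/1000 ≈ 0.969000
step 2 [1y] bond c/2=9/800: DF=(3884737/4000000 − 9/800·(0.969000))/(1+9/800) = 1187/1250 ≈ 0.949600

1 1/2 969/1000
2 1 1187/1250
DF(1y) is solved at step 2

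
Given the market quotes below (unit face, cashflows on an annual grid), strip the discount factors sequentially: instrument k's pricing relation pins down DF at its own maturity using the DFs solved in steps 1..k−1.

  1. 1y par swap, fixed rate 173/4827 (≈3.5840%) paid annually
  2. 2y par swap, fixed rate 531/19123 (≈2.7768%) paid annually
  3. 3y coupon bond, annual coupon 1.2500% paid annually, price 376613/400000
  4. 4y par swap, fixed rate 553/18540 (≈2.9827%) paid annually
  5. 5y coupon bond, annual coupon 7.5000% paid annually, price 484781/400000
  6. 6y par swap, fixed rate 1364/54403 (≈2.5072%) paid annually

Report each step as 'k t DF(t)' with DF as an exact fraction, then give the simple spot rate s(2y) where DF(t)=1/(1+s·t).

step 1 [1y] swap r/1=173/4827: DF=(1 − 173/4827·(0))/(1+173/4827) = 4827/5000 ≈ 0.965400
step 2 [2y] swap r/1=531/19123: DF=(1 − 531/19123·(0.965400))/(1+531/19123) = 9469/10000 ≈ 0.946900
step 3 [3y] bond c/1=1/80: DF=(376613/400000 − 1/80·(0.965400+0.946900))/(1+1/80) = 9063/10000 ≈ 0.906300
step 4 [4y] swap r/1=553/18540: DF=(1 − 553/18540·(0.965400+0.946900+0.906300))/(1+553/18540) = 4447/5000 ≈ 0.889400
step 5 [5y] bond c/1=3/40: DF=(484781/400000 − 3/40·(0.965400+0.946900+0.906300+0.889400))/(1+3/40) = 8687/10000 ≈ 0.868700
step 6 [6y] swap r/1=1364/54403: DF=(1 − 1364/54403·(0.965400+0.946900+0.906300+0.889400+0.868700))/(1+1364/54403) = 2159/2500 ≈ 0.863600

1 1 4827/5000
2 2 9469/10000
3 3 9063/10000
4 4 4447/5000
5 5 8687/10000
6 6 2159/2500
s(2y) = (1/(9469/10000) − 1)/(2) = 531/18938 ≈ 2.8039%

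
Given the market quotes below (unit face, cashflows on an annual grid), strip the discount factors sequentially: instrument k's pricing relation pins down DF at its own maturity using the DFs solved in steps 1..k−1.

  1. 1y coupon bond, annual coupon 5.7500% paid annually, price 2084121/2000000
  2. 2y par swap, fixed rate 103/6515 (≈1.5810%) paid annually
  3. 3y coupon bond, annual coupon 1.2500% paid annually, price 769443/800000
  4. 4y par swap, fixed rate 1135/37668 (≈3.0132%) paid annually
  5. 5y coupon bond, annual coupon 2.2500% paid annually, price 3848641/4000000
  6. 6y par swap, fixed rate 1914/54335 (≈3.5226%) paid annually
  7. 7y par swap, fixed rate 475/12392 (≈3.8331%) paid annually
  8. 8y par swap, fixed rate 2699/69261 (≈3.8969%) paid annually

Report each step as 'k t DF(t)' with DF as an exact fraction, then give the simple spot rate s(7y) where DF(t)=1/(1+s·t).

step 1 [1y] bond c/1=23/400: DF=(2084121/2000000 − 23/400·(0))/(1+23/400) = 4927/5000 ≈ 0.985400
step 2 [2y] swap r/1=103/6515: DF=(1 − 103/6515·(0.985400))/(1+103/6515) = 9691/10000 ≈ 0.969100
step 3 [3y] bond c/1=1/80: DF=(769443/800000 − 1/80·(0.985400+0.969100))/(1+1/80) = 4629/5000 ≈ 0.925800
step 4 [4y] swap r/1=1135/37668: DF=(1 − 1135/37668·(0.985400+0.969100+0.925800))/(1+1135/37668) = 1773/2000 ≈ 0.886500
step 5 [5y] bond c/1=9/400: DF=(3848641/4000000 − 9/400·(0.985400+0.969100+0.925800+0.886500))/(1+9/400) = 8581/10000 ≈ 0.858100
step 6 [6y] swap r/1=1914/54335: DF=(1 − 1914/54335·(0.985400+0.969100+0.925800+0.886500+0.858100))/(1+1914/54335) = 4043/5000 ≈ 0.808600
step 7 [7y] swap r/1=475/12392: DF=(1 − 475/12392·(0.985400+0.969100+0.925800+0.886500+0.858100+0.808600))/(1+475/12392) = 61/80 ≈ 0.762500
step 8 [8y] swap r/1=2699/69261: DF=(1 − 2699/69261·(0.985400+0.969100+0.925800+0.886500+0.858100+0.808600+0.762500))/(1+2699/69261) = 7301/10000 ≈ 0.730100

1 1 4927/5000
2 2 9691/10000
3 3 4629/5000
4 4 1773/2000
5 5 8581/10000
6 6 4043/5000
7 7 61/80
8 8 7301/10000
s(7y) = (1/(61/80) − 1)/(7) = 19/427 ≈ 4.4496%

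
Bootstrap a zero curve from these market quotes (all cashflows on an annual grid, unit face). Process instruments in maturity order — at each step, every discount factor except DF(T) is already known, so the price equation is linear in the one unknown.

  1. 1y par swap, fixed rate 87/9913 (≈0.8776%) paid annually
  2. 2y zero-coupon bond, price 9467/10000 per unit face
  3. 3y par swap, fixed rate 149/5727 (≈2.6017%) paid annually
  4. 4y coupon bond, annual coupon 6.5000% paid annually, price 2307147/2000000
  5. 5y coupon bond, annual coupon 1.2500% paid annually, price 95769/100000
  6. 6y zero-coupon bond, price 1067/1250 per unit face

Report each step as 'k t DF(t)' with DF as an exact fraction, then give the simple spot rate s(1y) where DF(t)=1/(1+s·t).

step 1 [1y] swap r/1=87/9913: DF=(1 − 87/9913·(0))/(1+87/9913) = 9913/10000 ≈ 0.991300
step 2 [2y] zero: DF = P = 9467/10000 ≈ 0.946700
step 3 [3y] swap r/1=149/5727: DF=(1 − 149/5727·(0.991300+0.946700))/(1+149/5727) = 1851/2000 ≈ 0.925500
step 4 [4y] bond c/1=13/200: DF=(2307147/2000000 − 13/200·(0.991300+0.946700+0.925500))/(1+13/200) = 2271/2500 ≈ 0.908400
step 5 [5y] bond c/1=1/80: DF=(95769/100000 − 1/80·(0.991300+0.946700+0.925500+0.908400))/(1+1/80) = 8993/10000 ≈ 0.899300
step 6 [6y] zero: DF = P = 1067/1250 ≈ 0.853600

1 1 9913/10000
2 2 9467/10000
3 3 1851/2000
4 4 2271/2500
5 5 8993/10000
6 6 1067/1250
s(1y) = (1/(9913/10000) − 1)/(1) = 87/9913 ≈ 0.8776%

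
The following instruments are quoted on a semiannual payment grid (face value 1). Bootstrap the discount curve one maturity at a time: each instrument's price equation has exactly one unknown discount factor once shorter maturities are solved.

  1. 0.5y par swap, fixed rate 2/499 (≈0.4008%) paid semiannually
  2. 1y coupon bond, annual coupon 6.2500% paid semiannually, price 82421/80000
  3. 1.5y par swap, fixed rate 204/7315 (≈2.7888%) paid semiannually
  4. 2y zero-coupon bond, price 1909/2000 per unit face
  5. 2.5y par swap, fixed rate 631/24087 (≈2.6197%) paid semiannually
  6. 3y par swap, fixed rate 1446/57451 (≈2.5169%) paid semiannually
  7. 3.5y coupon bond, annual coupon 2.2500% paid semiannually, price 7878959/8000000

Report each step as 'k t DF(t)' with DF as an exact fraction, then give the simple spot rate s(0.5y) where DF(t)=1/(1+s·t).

step 1 [0.5y] swap r/2=1/499: DF=(1 − 1/499·(0))/(1+1/499) = 499/500 ≈ 0.998000
step 2 [1y] bond c/2=1/32: DF=(82421/80000 − 1/32·(0.998000))/(1+1/32) = 1211/1250 ≈ 0.968800
step 3 [1.5y] swap r/2=102/7315: DF=(1 − 102/7315·(0.998000+0.968800))/(1+102/7315) = 1199/1250 ≈ 0.959200
step 4 [2y] zero: DF = P = 1909/2000 ≈ 0.954500
step 5 [2.5y] swap r/2=631/48174: DF=(1 − 631/48174·(0.998000+0.968800+0.959200+0.954500))/(1+631/48174) = 9369/10000 ≈ 0.936900
step 6 [3y] swap r/2=723/57451: DF=(1 − 723/57451·(0.998000+0.968800+0.959200+0.954500+0.936900))/(1+723/57451) = 9277/10000 ≈ 0.927700
step 7 [3.5y] bond c/2=9/800: DF=(7878959/8000000 − 9/800·(0.998000+0.968800+0.959200+0.954500+0.936900+0.927700))/(1+9/800) = 91/100 ≈ 0.910000

1 1/2 499/500
2 1 1211/1250
3 3/2 1199/1250
4 2 1909/2000
5 5/2 9369/10000
6 3 9277/10000
7 7/2 91/100
s(0.5y) = (1/(499/500) − 1)/(1/2) = 2/499 ≈ 0.4008%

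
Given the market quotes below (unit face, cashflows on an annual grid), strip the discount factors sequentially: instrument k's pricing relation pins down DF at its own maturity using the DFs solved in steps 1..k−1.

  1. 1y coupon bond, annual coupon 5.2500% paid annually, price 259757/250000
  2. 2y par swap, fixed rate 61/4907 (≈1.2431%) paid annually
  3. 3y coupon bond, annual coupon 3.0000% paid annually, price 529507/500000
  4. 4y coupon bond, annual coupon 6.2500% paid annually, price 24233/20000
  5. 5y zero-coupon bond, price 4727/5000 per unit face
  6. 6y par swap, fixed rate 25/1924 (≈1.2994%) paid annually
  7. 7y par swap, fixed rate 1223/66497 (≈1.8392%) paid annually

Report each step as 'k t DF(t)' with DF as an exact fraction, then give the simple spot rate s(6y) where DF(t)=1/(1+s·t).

step 1 [1y] bond c/1=21/400: DF=(259757/250000 − 21/400·(0))/(1+21/400) = 617/625 ≈ 0.987200
step 2 [2y] swap r/1=61/4907: DF=(1 − 61/4907·(0.987200))/(1+61/4907) = 2439/2500 ≈ 0.975600
step 3 [3y] bond c/1=3/100: DF=(529507/500000 − 3/100·(0.987200+0.975600))/(1+3/100) = 971/1000 ≈ 0.971000
step 4 [4y] bond c/1=1/16: DF=(24233/20000 − 1/16·(0.987200+0.975600+0.971000))/(1+1/16) = 4839/5000 ≈ 0.967800
step 5 [5y] zero: DF = P = 4727/5000 ≈ 0.945400
step 6 [6y] swap r/1=25/1924: DF=(1 − 25/1924·(0.987200+0.975600+0.971000+0.967800+0.945400))/(1+25/1924) = 37/40 ≈ 0.925000
step 7 [7y] swap r/1=1223/66497: DF=(1 − 1223/66497·(0.987200+0.975600+0.971000+0.967800+0.945400+0.925000))/(1+1223/66497) = 8777/10000 ≈ 0.877700

1 1 617/625
2 2 2439/2500
3 3 971/1000
4 4 4839/5000
5 5 4727/5000
6 6 37/40
7 7 8777/10000
s(6y) = (1/(37/40) − 1)/(6) = 1/74 ≈ 1.3514%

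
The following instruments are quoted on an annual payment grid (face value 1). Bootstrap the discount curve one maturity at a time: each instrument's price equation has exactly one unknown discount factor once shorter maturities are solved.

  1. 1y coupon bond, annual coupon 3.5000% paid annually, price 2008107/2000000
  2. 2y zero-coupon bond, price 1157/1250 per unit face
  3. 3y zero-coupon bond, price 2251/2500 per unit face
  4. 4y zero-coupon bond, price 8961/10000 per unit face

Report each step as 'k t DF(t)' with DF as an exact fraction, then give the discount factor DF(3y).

1 1 9701/10000
2 2 1157/1250
3 3 2251/2500
4 4 8961/10000
DF(3y) = 2251/2500 ≈ 0.900400

step 1 [1y] bond c/1=7/200: DF=(2008107/2000000 − 7/200·(0))/(1+7/200) = 9701/10000 ≈ 0.970100
step 2 [2y] zero: DF = P = 1157/1250 ≈ 0.925600
step 3 [3y] zero: DF = P = 2251/2500 ≈ 0.900400
step 4 [4y] zero: DF = P = 8961/10000 ≈ 0.896100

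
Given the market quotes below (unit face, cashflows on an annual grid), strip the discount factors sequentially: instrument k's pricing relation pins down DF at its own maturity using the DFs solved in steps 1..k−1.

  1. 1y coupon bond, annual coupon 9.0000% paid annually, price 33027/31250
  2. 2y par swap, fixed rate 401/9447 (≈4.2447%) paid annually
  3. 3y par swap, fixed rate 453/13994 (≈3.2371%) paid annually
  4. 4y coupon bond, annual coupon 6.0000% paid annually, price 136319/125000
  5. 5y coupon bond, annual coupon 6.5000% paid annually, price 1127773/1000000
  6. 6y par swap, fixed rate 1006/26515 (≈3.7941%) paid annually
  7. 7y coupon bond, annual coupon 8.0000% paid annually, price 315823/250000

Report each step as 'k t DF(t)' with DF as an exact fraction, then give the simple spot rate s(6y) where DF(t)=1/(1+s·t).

1 1 606/625
2 2 4599/5000
3 3 4547/5000
4 4 544/625
5 5 167/200
6 6 1997/2500
7 7 7769/10000
s(6y) = (1/(1997/2500) − 1)/(6) = 503/11982 ≈ 4.1980%

step 1 [1y] bond c/1=9/100: DF=(33027/31250 − 9/100·(0))/(1+9/100) = 606/625 ≈ 0.969600
step 2 [2y] swap r/1=401/9447: DF=(1 − 401/9447·(0.969600))/(1+401/9447) = 4599/5000 ≈ 0.919800
step 3 [3y] swap r/1=453/13994: DF=(1 − 453/13994·(0.969600+0.919800))/(1+453/13994) = 4547/5000 ≈ 0.909400
step 4 [4y] bond c/1=3/50: DF=(136319/125000 − 3/50·(0.969600+0.919800+0.909400))/(1+3/50) = 544/625 ≈ 0.870400
step 5 [5y] bond c/1=13/200: DF=(1127773/1000000 − 13/200·(0.969600+0.919800+0.909400+0.870400))/(1+13/200) = 167/200 ≈ 0.835000
step 6 [6y] swap r/1=1006/26515: DF=(1 − 1006/26515·(0.969600+0.919800+0.909400+0.870400+0.835000))/(1+1006/26515) = 1997/2500 ≈ 0.798800
step 7 [7y] bond c/1=2/25: DF=(315823/250000 − 2/25·(0.969600+0.919800+0.909400+0.870400+0.835000+0.798800))/(1+2/25) = 7769/10000 ≈ 0.776900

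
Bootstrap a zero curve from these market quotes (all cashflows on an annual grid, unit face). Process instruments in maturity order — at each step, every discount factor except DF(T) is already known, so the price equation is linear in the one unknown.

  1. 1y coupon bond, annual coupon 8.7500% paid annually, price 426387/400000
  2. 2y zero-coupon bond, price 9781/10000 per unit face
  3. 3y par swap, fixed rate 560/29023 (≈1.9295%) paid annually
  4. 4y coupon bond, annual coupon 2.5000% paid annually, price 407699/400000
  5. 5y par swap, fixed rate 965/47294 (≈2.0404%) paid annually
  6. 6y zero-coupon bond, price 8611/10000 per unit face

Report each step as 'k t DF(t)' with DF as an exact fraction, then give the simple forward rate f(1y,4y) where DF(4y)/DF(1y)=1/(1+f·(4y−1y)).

step 1 [1y] bond c/1=7/80: DF=(426387/400000 − 7/80·(0))/(1+7/80) = 4901/5000 ≈ 0.980200
step 2 [2y] zero: DF = P = 9781/10000 ≈ 0.978100
step 3 [3y] swap r/1=560/29023: DF=(1 − 560/29023·(0.980200+0.978100))/(1+560/29023) = 118/125 ≈ 0.944000
step 4 [4y] bond c/1=1/40: DF=(407699/400000 − 1/40·(0.980200+0.978100+0.944000))/(1+1/40) = 2309/2500 ≈ 0.923600
step 5 [5y] swap r/1=965/47294: DF=(1 − 965/47294·(0.980200+0.978100+0.944000+0.923600))/(1+965/47294) = 1807/2000 ≈ 0.903500
step 6 [6y] zero: DF = P = 8611/10000 ≈ 0.861100

1 1 4901/5000
2 2 9781/10000
3 3 118/125
4 4 2309/2500
5 5 1807/2000
6 6 8611/10000
f(1y,4y) = ((4901/5000)/(2309/2500) − 1)/(3) = 283/13854 ≈ 2.0427%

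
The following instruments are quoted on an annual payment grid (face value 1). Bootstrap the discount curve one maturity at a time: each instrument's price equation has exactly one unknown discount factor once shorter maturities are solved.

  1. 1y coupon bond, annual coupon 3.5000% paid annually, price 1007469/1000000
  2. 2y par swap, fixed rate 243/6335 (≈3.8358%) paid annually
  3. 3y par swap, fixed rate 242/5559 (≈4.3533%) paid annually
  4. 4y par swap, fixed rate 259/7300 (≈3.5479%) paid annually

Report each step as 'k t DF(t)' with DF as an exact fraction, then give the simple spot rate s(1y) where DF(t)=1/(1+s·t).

step 1 [1y] bond c/1=7/200: DF=(1007469/1000000 − 7/200·(0))/(1+7/200) = 4867/5000 ≈ 0.973400
step 2 [2y] swap r/1=243/6335: DF=(1 − 243/6335·(0.973400))/(1+243/6335) = 9271/10000 ≈ 0.927100
step 3 [3y] swap r/1=242/5559: DF=(1 − 242/5559·(0.973400+0.927100))/(1+242/5559) = 879/1000 ≈ 0.879000
step 4 [4y] swap r/1=259/7300: DF=(1 − 259/7300·(0.973400+0.927100+0.879000))/(1+259/7300) = 1741/2000 ≈ 0.870500

1 1 4867/5000
2 2 9271/10000
3 3 879/1000
4 4 1741/2000
s(1y) = (1/(4867/5000) − 1)/(1) = 133/4867 ≈ 2.7327%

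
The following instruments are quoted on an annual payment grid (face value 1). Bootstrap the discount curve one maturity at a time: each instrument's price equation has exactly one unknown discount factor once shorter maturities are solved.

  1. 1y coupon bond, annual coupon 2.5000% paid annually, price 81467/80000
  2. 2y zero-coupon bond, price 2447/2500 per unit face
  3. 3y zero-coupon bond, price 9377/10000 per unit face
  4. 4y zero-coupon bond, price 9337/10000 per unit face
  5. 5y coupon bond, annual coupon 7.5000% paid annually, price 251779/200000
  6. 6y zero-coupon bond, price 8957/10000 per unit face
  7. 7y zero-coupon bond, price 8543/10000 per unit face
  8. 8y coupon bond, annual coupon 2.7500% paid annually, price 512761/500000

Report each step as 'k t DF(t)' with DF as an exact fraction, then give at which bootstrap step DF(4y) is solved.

1 1 1987/2000
2 2 2447/2500
3 3 9377/10000
4 4 9337/10000
5 5 9029/10000
6 6 8957/10000
7 7 8543/10000
8 8 4121/5000
DF(4y) is solved at step 4

step 1 [1y] bond c/1=1/40: DF=(81467/80000 − 1/40·(0))/(1+1/40) = 1987/2000 ≈ 0.993500
step 2 [2y] zero: DF = P = 2447/2500 ≈ 0.978800
step 3 [3y] zero: DF = P = 9377/10000 ≈ 0.937700
step 4 [4y] zero: DF = P = 9337/10000 ≈ 0.933700
step 5 [5y] bond c/1=3/40: DF=(251779/200000 − 3/40·(0.993500+0.978800+0.937700+0.933700))/(1+3/40) = 9029/10000 ≈ 0.902900
step 6 [6y] zero: DF = P = 8957/10000 ≈ 0.895700
step 7 [7y] zero: DF = P = 8543/10000 ≈ 0.854300
step 8 [8y] bond c/1=11/400: DF=(512761/500000 − 11/400·(0.993500+0.978800+0.937700+0.933700+0.902900+0.895700+0.854300))/(1+11/400) = 4121/5000 ≈ 0.824200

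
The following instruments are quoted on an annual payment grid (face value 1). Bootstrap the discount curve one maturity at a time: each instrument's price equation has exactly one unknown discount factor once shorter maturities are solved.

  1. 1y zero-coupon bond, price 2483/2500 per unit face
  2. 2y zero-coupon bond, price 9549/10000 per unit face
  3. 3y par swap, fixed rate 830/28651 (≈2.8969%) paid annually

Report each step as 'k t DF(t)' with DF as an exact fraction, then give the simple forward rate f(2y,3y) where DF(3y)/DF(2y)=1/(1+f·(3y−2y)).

step 1 [1y] zero: DF = P = 2483/2500 ≈ 0.993200
step 2 [2y] zero: DF = P = 9549/10000 ≈ 0.954900
step 3 [3y] swap r/1=830/28651: DF=(1 − 830/28651·(0.993200+0.954900))/(1+830/28651) = 917/1000 ≈ 0.917000

1 1 2483/2500
2 2 9549/10000
3 3 917/1000
f(2y,3y) = ((9549/10000)/(917/1000) − 1)/(1) = 379/9170 ≈ 4.1330%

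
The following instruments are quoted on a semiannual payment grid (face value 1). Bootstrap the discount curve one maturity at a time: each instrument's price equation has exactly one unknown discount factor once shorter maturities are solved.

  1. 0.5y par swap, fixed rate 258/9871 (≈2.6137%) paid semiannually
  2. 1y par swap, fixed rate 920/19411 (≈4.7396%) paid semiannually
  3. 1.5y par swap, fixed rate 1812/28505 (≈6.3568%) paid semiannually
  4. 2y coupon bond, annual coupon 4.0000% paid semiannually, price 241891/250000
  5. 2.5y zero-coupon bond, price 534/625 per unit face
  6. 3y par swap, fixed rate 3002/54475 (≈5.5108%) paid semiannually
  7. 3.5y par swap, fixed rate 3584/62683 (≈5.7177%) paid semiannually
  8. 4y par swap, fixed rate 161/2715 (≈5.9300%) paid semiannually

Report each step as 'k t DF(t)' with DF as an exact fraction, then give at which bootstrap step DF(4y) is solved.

1 1/2 9871/10000
2 1 477/500
3 3/2 4547/5000
4 2 8927/10000
5 5/2 534/625
6 3 8499/10000
7 7/2 513/625
8 4 7907/10000
DF(4y) is solved at step 8

step 1 [0.5y] swap r/2=129/9871: DF=(1 − 129/9871·(0))/(1+129/9871) = 9871/10000 ≈ 0.987100
step 2 [1y] swap r/2=460/19411: DF=(1 − 460/19411·(0.987100))/(1+460/19411) = 477/500 ≈ 0.954000
step 3 [1.5y] swap r/2=906/28505: DF=(1 − 906/28505·(0.987100+0.954000))/(1+906/28505) = 4547/5000 ≈ 0.909400
step 4 [2y] bond c/2=1/50: DF=(241891/250000 − 1/50·(0.987100+0.954000+0.909400))/(1+1/50) = 8927/10000 ≈ 0.892700
step 5 [2.5y] zero: DF = P = 534/625 ≈ 0.854400
step 6 [3y] swap r/2=1501/54475: DF=(1 − 1501/54475·(0.987100+0.954000+0.909400+0.892700+0.854400))/(1+1501/54475) = 8499/10000 ≈ 0.849900
step 7 [3.5y] swap r/2=1792/62683: DF=(1 − 1792/62683·(0.987100+0.954000+0.909400+0.892700+0.854400+0.849900))/(1+1792/62683) = 513/625 ≈ 0.820800
step 8 [4y] swap r/2=161/5430: DF=(1 − 161/5430·(0.987100+0.954000+0.909400+0.892700+0.854400+0.849900+0.820800))/(1+161/5430) = 7907/10000 ≈ 0.790700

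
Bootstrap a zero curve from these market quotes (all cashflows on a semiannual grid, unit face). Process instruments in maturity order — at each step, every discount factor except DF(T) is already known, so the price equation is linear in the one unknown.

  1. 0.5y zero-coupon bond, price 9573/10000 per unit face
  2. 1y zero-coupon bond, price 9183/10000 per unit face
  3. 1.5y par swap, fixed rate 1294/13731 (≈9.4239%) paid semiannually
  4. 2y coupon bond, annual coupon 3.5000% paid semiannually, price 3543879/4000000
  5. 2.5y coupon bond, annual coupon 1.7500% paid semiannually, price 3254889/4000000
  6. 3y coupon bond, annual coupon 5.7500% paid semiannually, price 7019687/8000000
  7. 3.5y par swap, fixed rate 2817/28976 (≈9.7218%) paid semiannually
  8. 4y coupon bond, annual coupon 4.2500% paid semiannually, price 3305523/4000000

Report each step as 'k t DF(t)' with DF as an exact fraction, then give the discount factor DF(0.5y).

step 1 [0.5y] zero: DF = P = 9573/10000 ≈ 0.957300
step 2 [1y] zero: DF = P = 9183/10000 ≈ 0.918300
step 3 [1.5y] swap r/2=647/13731: DF=(1 − 647/13731·(0.957300+0.918300))/(1+647/13731) = 4353/5000 ≈ 0.870600
step 4 [2y] bond c/2=7/400: DF=(3543879/4000000 − 7/400·(0.957300+0.918300+0.870600))/(1+7/400) = 1647/2000 ≈ 0.823500
step 5 [2.5y] bond c/2=7/800: DF=(3254889/4000000 − 7/800·(0.957300+0.918300+0.870600+0.823500))/(1+7/800) = 7757/10000 ≈ 0.775700
step 6 [3y] bond c/2=23/800: DF=(7019687/8000000 − 23/800·(0.957300+0.918300+0.870600+0.823500+0.775700))/(1+23/800) = 1463/2000 ≈ 0.731500
step 7 [3.5y] swap r/2=2817/57952: DF=(1 − 2817/57952·(0.957300+0.918300+0.870600+0.823500+0.775700+0.731500))/(1+2817/57952) = 7183/10000 ≈ 0.718300
step 8 [4y] bond c/2=17/800: DF=(3305523/4000000 − 17/800·(0.957300+0.918300+0.870600+0.823500+0.775700+0.731500+0.718300))/(1+17/800) = 3443/5000 ≈ 0.688600

1 1/2 9573/10000
2 1 9183/10000
3 3/2 4353/5000
4 2 1647/2000
5 5/2 7757/10000
6 3 1463/2000
7 7/2 7183/10000
8 4 3443/5000
DF(0.5y) = 9573/10000 ≈ 0.957300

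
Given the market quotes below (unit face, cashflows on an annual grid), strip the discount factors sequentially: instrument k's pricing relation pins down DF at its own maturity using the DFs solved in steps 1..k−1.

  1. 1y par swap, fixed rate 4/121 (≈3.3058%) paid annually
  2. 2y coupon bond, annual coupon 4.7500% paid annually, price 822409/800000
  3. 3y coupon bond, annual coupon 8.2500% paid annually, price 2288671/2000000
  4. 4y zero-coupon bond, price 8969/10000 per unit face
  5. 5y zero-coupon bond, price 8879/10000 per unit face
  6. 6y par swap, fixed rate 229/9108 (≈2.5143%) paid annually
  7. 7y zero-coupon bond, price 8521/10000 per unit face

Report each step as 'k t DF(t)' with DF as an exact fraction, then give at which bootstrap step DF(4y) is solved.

1 1 121/125
2 2 15/16
3 3 9119/10000
4 4 8969/10000
5 5 8879/10000
6 6 4313/5000
7 7 8521/10000
DF(4y) is solved at step 4

step 1 [1y] swap r/1=4/121: DF=(1 − 4/121·(0))/(1+4/121) = 121/125 ≈ 0.968000
step 2 [2y] bond c/1=19/400: DF=(822409/800000 − 19/400·(0.968000))/(1+19/400) = 15/16 ≈ 0.937500
step 3 [3y] bond c/1=33/400: DF=(2288671/2000000 − 33/400·(0.968000+0.937500))/(1+33/400) = 9119/10000 ≈ 0.911900
step 4 [4y] zero: DF = P = 8969/10000 ≈ 0.896900
step 5 [5y] zero: DF = P = 8879/10000 ≈ 0.887900
step 6 [6y] swap r/1=229/9108: DF=(1 − 229/9108·(0.968000+0.937500+0.911900+0.896900+0.887900))/(1+229/9108) = 4313/5000 ≈ 0.862600
step 7 [7y] zero: DF = P = 8521/10000 ≈ 0.852100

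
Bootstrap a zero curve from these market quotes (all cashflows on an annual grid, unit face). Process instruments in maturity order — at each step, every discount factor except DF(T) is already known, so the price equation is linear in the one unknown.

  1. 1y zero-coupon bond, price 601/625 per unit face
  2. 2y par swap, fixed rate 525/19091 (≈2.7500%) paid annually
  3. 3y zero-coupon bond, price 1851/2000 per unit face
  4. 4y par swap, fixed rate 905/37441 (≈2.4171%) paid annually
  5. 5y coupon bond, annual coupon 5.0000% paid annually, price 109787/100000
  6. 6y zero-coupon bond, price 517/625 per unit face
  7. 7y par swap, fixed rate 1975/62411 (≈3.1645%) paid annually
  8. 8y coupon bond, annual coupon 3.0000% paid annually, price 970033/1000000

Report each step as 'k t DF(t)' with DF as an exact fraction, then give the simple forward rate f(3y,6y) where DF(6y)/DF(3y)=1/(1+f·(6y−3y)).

1 1 601/625
2 2 379/400
3 3 1851/2000
4 4 1819/2000
5 5 8673/10000
6 6 517/625
7 7 321/400
8 8 19/25
f(3y,6y) = ((1851/2000)/(517/625) − 1)/(3) = 983/24816 ≈ 3.9612%

step 1 [1y] zero: DF = P = 601/625 ≈ 0.961600
step 2 [2y] swap r/1=525/19091: DF=(1 − 525/19091·(0.961600))/(1+525/19091) = 379/400 ≈ 0.947500
step 3 [3y] zero: DF = P = 1851/2000 ≈ 0.925500
step 4 [4y] swap r/1=905/37441: DF=(1 − 905/37441·(0.961600+0.947500+0.925500))/(1+905/37441) = 1819/2000 ≈ 0.909500
step 5 [5y] bond c/1=1/20: DF=(109787/100000 − 1/20·(0.961600+0.947500+0.925500+0.909500))/(1+1/20) = 8673/10000 ≈ 0.867300
step 6 [6y] zero: DF = P = 517/625 ≈ 0.827200
step 7 [7y] swap r/1=1975/62411: DF=(1 − 1975/62411·(0.961600+0.947500+0.925500+0.909500+0.867300+0.827200))/(1+1975/62411) = 321/400 ≈ 0.802500
step 8 [8y] bond c/1=3/100: DF=(970033/1000000 − 3/100·(0.961600+0.947500+0.925500+0.909500+0.867300+0.827200+0.802500))/(1+3/100) = 19/25 ≈ 0.760000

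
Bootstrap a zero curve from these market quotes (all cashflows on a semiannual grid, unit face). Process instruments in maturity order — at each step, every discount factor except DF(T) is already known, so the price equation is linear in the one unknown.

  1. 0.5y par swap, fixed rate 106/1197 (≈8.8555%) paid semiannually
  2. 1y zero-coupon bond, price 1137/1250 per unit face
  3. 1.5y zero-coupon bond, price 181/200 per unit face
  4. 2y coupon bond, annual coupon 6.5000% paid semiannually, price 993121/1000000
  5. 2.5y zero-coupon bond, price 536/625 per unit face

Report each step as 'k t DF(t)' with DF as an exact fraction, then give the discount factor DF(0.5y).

step 1 [0.5y] swap r/2=53/1197: DF=(1 − 53/1197·(0))/(1+53/1197) = 1197/1250 ≈ 0.957600
step 2 [1y] zero: DF = P = 1137/1250 ≈ 0.909600
step 3 [1.5y] zero: DF = P = 181/200 ≈ 0.905000
step 4 [2y] bond c/2=13/400: DF=(993121/1000000 − 13/400·(0.957600+0.909600+0.905000))/(1+13/400) = 4373/5000 ≈ 0.874600
step 5 [2.5y] zero: DF = P = 536/625 ≈ 0.857600

1 1/2 1197/1250
2 1 1137/1250
3 3/2 181/200
4 2 4373/5000
5 5/2 536/625
DF(0.5y) = 1197/1250 ≈ 0.957600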